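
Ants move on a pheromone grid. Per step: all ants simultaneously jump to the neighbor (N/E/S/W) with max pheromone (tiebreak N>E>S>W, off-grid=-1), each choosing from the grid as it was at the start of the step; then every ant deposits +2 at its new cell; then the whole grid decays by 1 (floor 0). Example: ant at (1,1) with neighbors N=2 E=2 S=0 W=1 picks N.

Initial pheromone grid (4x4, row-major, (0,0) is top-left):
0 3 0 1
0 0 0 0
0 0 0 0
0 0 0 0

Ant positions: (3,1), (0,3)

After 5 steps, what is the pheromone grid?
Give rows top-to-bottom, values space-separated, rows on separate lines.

After step 1: ants at (2,1),(1,3)
  0 2 0 0
  0 0 0 1
  0 1 0 0
  0 0 0 0
After step 2: ants at (1,1),(0,3)
  0 1 0 1
  0 1 0 0
  0 0 0 0
  0 0 0 0
After step 3: ants at (0,1),(1,3)
  0 2 0 0
  0 0 0 1
  0 0 0 0
  0 0 0 0
After step 4: ants at (0,2),(0,3)
  0 1 1 1
  0 0 0 0
  0 0 0 0
  0 0 0 0
After step 5: ants at (0,3),(0,2)
  0 0 2 2
  0 0 0 0
  0 0 0 0
  0 0 0 0

0 0 2 2
0 0 0 0
0 0 0 0
0 0 0 0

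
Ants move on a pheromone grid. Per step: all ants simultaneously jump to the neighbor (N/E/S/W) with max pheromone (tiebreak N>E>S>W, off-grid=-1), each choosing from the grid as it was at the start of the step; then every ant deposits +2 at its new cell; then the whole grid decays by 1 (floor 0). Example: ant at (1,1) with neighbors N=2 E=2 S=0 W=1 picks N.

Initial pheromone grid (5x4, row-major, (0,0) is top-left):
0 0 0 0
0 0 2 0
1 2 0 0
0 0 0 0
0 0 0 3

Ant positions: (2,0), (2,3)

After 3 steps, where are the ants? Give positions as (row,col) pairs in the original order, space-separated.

Step 1: ant0:(2,0)->E->(2,1) | ant1:(2,3)->N->(1,3)
  grid max=3 at (2,1)
Step 2: ant0:(2,1)->N->(1,1) | ant1:(1,3)->W->(1,2)
  grid max=2 at (1,2)
Step 3: ant0:(1,1)->E->(1,2) | ant1:(1,2)->W->(1,1)
  grid max=3 at (1,2)

(1,2) (1,1)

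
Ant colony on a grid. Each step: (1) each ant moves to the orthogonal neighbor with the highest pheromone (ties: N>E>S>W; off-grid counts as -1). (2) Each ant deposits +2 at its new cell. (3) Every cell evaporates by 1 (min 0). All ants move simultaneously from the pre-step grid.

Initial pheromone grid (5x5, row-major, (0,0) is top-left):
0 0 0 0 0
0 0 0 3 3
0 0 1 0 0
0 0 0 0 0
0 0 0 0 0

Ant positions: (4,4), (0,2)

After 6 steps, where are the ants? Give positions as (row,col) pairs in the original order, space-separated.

Step 1: ant0:(4,4)->N->(3,4) | ant1:(0,2)->E->(0,3)
  grid max=2 at (1,3)
Step 2: ant0:(3,4)->N->(2,4) | ant1:(0,3)->S->(1,3)
  grid max=3 at (1,3)
Step 3: ant0:(2,4)->N->(1,4) | ant1:(1,3)->E->(1,4)
  grid max=4 at (1,4)
Step 4: ant0:(1,4)->W->(1,3) | ant1:(1,4)->W->(1,3)
  grid max=5 at (1,3)
Step 5: ant0:(1,3)->E->(1,4) | ant1:(1,3)->E->(1,4)
  grid max=6 at (1,4)
Step 6: ant0:(1,4)->W->(1,3) | ant1:(1,4)->W->(1,3)
  grid max=7 at (1,3)

(1,3) (1,3)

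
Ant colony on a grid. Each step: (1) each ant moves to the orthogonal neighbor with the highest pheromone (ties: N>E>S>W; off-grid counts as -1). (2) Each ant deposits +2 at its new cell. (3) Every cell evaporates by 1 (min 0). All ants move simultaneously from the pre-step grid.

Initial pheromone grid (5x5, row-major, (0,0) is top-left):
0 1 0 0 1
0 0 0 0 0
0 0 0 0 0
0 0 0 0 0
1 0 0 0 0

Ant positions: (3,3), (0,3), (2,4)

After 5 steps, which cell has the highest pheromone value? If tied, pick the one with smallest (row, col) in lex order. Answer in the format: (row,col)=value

Step 1: ant0:(3,3)->N->(2,3) | ant1:(0,3)->E->(0,4) | ant2:(2,4)->N->(1,4)
  grid max=2 at (0,4)
Step 2: ant0:(2,3)->N->(1,3) | ant1:(0,4)->S->(1,4) | ant2:(1,4)->N->(0,4)
  grid max=3 at (0,4)
Step 3: ant0:(1,3)->E->(1,4) | ant1:(1,4)->N->(0,4) | ant2:(0,4)->S->(1,4)
  grid max=5 at (1,4)
Step 4: ant0:(1,4)->N->(0,4) | ant1:(0,4)->S->(1,4) | ant2:(1,4)->N->(0,4)
  grid max=7 at (0,4)
Step 5: ant0:(0,4)->S->(1,4) | ant1:(1,4)->N->(0,4) | ant2:(0,4)->S->(1,4)
  grid max=9 at (1,4)
Final grid:
  0 0 0 0 8
  0 0 0 0 9
  0 0 0 0 0
  0 0 0 0 0
  0 0 0 0 0
Max pheromone 9 at (1,4)

Answer: (1,4)=9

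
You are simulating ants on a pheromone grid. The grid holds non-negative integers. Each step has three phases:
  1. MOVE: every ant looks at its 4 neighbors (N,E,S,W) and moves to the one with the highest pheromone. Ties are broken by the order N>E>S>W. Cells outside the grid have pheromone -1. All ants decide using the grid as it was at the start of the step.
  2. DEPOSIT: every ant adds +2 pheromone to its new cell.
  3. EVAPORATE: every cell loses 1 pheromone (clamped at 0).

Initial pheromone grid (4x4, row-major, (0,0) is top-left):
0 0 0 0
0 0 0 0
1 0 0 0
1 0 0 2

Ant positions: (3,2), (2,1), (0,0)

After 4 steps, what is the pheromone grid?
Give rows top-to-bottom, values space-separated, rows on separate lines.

After step 1: ants at (3,3),(2,0),(0,1)
  0 1 0 0
  0 0 0 0
  2 0 0 0
  0 0 0 3
After step 2: ants at (2,3),(1,0),(0,2)
  0 0 1 0
  1 0 0 0
  1 0 0 1
  0 0 0 2
After step 3: ants at (3,3),(2,0),(0,3)
  0 0 0 1
  0 0 0 0
  2 0 0 0
  0 0 0 3
After step 4: ants at (2,3),(1,0),(1,3)
  0 0 0 0
  1 0 0 1
  1 0 0 1
  0 0 0 2

0 0 0 0
1 0 0 1
1 0 0 1
0 0 0 2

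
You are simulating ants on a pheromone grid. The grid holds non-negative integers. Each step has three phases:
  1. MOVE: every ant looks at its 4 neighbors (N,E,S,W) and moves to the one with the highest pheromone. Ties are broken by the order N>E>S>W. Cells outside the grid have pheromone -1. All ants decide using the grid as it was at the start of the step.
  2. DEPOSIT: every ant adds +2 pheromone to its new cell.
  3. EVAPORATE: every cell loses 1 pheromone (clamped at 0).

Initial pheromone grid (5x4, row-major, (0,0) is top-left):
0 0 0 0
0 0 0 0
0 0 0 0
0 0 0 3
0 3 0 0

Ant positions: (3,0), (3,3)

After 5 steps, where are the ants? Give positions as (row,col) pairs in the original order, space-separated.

Step 1: ant0:(3,0)->N->(2,0) | ant1:(3,3)->N->(2,3)
  grid max=2 at (3,3)
Step 2: ant0:(2,0)->N->(1,0) | ant1:(2,3)->S->(3,3)
  grid max=3 at (3,3)
Step 3: ant0:(1,0)->N->(0,0) | ant1:(3,3)->N->(2,3)
  grid max=2 at (3,3)
Step 4: ant0:(0,0)->E->(0,1) | ant1:(2,3)->S->(3,3)
  grid max=3 at (3,3)
Step 5: ant0:(0,1)->E->(0,2) | ant1:(3,3)->N->(2,3)
  grid max=2 at (3,3)

(0,2) (2,3)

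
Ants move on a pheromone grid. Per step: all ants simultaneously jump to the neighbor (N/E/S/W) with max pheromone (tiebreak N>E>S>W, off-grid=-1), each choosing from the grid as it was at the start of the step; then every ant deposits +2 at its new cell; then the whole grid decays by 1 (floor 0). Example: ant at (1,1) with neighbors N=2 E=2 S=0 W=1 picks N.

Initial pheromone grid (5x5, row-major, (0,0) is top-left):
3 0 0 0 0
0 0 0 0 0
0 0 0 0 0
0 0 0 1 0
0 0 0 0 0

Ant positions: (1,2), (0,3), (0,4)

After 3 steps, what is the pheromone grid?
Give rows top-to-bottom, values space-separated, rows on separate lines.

After step 1: ants at (0,2),(0,4),(1,4)
  2 0 1 0 1
  0 0 0 0 1
  0 0 0 0 0
  0 0 0 0 0
  0 0 0 0 0
After step 2: ants at (0,3),(1,4),(0,4)
  1 0 0 1 2
  0 0 0 0 2
  0 0 0 0 0
  0 0 0 0 0
  0 0 0 0 0
After step 3: ants at (0,4),(0,4),(1,4)
  0 0 0 0 5
  0 0 0 0 3
  0 0 0 0 0
  0 0 0 0 0
  0 0 0 0 0

0 0 0 0 5
0 0 0 0 3
0 0 0 0 0
0 0 0 0 0
0 0 0 0 0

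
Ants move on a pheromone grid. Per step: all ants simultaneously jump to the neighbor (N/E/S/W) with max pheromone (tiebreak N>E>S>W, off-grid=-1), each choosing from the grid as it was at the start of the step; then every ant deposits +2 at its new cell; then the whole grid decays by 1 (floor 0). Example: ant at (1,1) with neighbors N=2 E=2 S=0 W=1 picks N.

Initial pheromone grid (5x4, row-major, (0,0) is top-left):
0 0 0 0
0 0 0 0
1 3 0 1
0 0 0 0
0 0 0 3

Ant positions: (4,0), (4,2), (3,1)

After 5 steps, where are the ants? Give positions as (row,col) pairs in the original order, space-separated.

Step 1: ant0:(4,0)->N->(3,0) | ant1:(4,2)->E->(4,3) | ant2:(3,1)->N->(2,1)
  grid max=4 at (2,1)
Step 2: ant0:(3,0)->N->(2,0) | ant1:(4,3)->N->(3,3) | ant2:(2,1)->N->(1,1)
  grid max=3 at (2,1)
Step 3: ant0:(2,0)->E->(2,1) | ant1:(3,3)->S->(4,3) | ant2:(1,1)->S->(2,1)
  grid max=6 at (2,1)
Step 4: ant0:(2,1)->N->(1,1) | ant1:(4,3)->N->(3,3) | ant2:(2,1)->N->(1,1)
  grid max=5 at (2,1)
Step 5: ant0:(1,1)->S->(2,1) | ant1:(3,3)->S->(4,3) | ant2:(1,1)->S->(2,1)
  grid max=8 at (2,1)

(2,1) (4,3) (2,1)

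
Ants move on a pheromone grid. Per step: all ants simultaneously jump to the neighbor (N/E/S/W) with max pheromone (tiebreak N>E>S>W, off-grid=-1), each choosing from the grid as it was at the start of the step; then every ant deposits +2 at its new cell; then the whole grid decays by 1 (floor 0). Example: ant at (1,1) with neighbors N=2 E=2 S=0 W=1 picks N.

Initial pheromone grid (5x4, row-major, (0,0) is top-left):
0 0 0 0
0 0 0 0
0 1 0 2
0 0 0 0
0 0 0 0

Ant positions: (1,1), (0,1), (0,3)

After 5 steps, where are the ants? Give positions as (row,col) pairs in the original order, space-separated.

Step 1: ant0:(1,1)->S->(2,1) | ant1:(0,1)->E->(0,2) | ant2:(0,3)->S->(1,3)
  grid max=2 at (2,1)
Step 2: ant0:(2,1)->N->(1,1) | ant1:(0,2)->E->(0,3) | ant2:(1,3)->S->(2,3)
  grid max=2 at (2,3)
Step 3: ant0:(1,1)->S->(2,1) | ant1:(0,3)->S->(1,3) | ant2:(2,3)->N->(1,3)
  grid max=3 at (1,3)
Step 4: ant0:(2,1)->N->(1,1) | ant1:(1,3)->S->(2,3) | ant2:(1,3)->S->(2,3)
  grid max=4 at (2,3)
Step 5: ant0:(1,1)->S->(2,1) | ant1:(2,3)->N->(1,3) | ant2:(2,3)->N->(1,3)
  grid max=5 at (1,3)

(2,1) (1,3) (1,3)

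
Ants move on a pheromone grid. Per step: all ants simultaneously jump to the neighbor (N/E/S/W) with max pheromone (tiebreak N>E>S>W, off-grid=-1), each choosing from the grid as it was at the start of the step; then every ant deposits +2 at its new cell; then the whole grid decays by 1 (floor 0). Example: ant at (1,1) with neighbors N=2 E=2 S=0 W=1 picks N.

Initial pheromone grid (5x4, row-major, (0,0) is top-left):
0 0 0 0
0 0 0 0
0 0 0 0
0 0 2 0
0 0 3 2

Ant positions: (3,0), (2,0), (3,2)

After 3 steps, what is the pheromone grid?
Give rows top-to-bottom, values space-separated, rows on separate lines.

After step 1: ants at (2,0),(1,0),(4,2)
  0 0 0 0
  1 0 0 0
  1 0 0 0
  0 0 1 0
  0 0 4 1
After step 2: ants at (1,0),(2,0),(3,2)
  0 0 0 0
  2 0 0 0
  2 0 0 0
  0 0 2 0
  0 0 3 0
After step 3: ants at (2,0),(1,0),(4,2)
  0 0 0 0
  3 0 0 0
  3 0 0 0
  0 0 1 0
  0 0 4 0

0 0 0 0
3 0 0 0
3 0 0 0
0 0 1 0
0 0 4 0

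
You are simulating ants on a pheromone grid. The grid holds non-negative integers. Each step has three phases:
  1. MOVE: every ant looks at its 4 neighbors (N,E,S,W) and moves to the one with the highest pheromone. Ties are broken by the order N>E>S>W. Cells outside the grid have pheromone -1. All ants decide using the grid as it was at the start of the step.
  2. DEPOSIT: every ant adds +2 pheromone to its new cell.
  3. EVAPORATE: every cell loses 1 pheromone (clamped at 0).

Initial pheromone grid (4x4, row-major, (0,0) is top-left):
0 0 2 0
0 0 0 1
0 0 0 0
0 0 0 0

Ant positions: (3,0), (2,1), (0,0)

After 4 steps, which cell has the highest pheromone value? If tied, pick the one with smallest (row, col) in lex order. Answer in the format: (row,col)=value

Step 1: ant0:(3,0)->N->(2,0) | ant1:(2,1)->N->(1,1) | ant2:(0,0)->E->(0,1)
  grid max=1 at (0,1)
Step 2: ant0:(2,0)->N->(1,0) | ant1:(1,1)->N->(0,1) | ant2:(0,1)->E->(0,2)
  grid max=2 at (0,1)
Step 3: ant0:(1,0)->N->(0,0) | ant1:(0,1)->E->(0,2) | ant2:(0,2)->W->(0,1)
  grid max=3 at (0,1)
Step 4: ant0:(0,0)->E->(0,1) | ant1:(0,2)->W->(0,1) | ant2:(0,1)->E->(0,2)
  grid max=6 at (0,1)
Final grid:
  0 6 4 0
  0 0 0 0
  0 0 0 0
  0 0 0 0
Max pheromone 6 at (0,1)

Answer: (0,1)=6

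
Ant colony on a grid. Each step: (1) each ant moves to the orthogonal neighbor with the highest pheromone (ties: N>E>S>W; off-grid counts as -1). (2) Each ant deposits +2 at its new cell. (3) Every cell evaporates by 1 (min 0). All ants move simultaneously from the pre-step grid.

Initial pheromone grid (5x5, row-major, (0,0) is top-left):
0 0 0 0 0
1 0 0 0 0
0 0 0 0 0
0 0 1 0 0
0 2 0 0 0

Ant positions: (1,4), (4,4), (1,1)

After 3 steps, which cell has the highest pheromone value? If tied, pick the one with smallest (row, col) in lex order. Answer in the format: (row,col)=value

Step 1: ant0:(1,4)->N->(0,4) | ant1:(4,4)->N->(3,4) | ant2:(1,1)->W->(1,0)
  grid max=2 at (1,0)
Step 2: ant0:(0,4)->S->(1,4) | ant1:(3,4)->N->(2,4) | ant2:(1,0)->N->(0,0)
  grid max=1 at (0,0)
Step 3: ant0:(1,4)->S->(2,4) | ant1:(2,4)->N->(1,4) | ant2:(0,0)->S->(1,0)
  grid max=2 at (1,0)
Final grid:
  0 0 0 0 0
  2 0 0 0 2
  0 0 0 0 2
  0 0 0 0 0
  0 0 0 0 0
Max pheromone 2 at (1,0)

Answer: (1,0)=2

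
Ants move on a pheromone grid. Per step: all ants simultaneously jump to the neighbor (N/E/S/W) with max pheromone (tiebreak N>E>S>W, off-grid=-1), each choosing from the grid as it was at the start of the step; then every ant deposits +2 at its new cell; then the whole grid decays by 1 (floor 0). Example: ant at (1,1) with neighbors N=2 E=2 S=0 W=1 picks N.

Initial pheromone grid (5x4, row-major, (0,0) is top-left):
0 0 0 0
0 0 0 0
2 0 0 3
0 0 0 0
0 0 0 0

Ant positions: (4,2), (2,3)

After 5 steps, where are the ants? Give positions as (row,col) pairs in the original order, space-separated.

Step 1: ant0:(4,2)->N->(3,2) | ant1:(2,3)->N->(1,3)
  grid max=2 at (2,3)
Step 2: ant0:(3,2)->N->(2,2) | ant1:(1,3)->S->(2,3)
  grid max=3 at (2,3)
Step 3: ant0:(2,2)->E->(2,3) | ant1:(2,3)->W->(2,2)
  grid max=4 at (2,3)
Step 4: ant0:(2,3)->W->(2,2) | ant1:(2,2)->E->(2,3)
  grid max=5 at (2,3)
Step 5: ant0:(2,2)->E->(2,3) | ant1:(2,3)->W->(2,2)
  grid max=6 at (2,3)

(2,3) (2,2)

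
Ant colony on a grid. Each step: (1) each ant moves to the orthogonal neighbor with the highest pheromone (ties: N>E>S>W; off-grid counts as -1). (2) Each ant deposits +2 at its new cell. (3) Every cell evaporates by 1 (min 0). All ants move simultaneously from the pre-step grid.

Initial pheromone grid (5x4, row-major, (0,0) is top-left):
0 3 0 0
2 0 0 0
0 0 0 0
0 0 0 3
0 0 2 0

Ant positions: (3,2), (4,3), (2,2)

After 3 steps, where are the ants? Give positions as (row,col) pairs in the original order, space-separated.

Step 1: ant0:(3,2)->E->(3,3) | ant1:(4,3)->N->(3,3) | ant2:(2,2)->N->(1,2)
  grid max=6 at (3,3)
Step 2: ant0:(3,3)->N->(2,3) | ant1:(3,3)->N->(2,3) | ant2:(1,2)->N->(0,2)
  grid max=5 at (3,3)
Step 3: ant0:(2,3)->S->(3,3) | ant1:(2,3)->S->(3,3) | ant2:(0,2)->W->(0,1)
  grid max=8 at (3,3)

(3,3) (3,3) (0,1)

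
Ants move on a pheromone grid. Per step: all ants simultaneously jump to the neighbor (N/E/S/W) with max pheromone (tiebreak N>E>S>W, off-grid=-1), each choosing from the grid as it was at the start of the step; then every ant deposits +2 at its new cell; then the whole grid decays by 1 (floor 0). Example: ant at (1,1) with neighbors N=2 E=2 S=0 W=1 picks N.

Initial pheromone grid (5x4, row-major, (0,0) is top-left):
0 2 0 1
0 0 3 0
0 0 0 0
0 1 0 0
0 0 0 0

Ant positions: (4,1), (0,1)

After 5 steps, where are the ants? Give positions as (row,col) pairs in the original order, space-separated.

Step 1: ant0:(4,1)->N->(3,1) | ant1:(0,1)->E->(0,2)
  grid max=2 at (1,2)
Step 2: ant0:(3,1)->N->(2,1) | ant1:(0,2)->S->(1,2)
  grid max=3 at (1,2)
Step 3: ant0:(2,1)->S->(3,1) | ant1:(1,2)->N->(0,2)
  grid max=2 at (1,2)
Step 4: ant0:(3,1)->N->(2,1) | ant1:(0,2)->S->(1,2)
  grid max=3 at (1,2)
Step 5: ant0:(2,1)->S->(3,1) | ant1:(1,2)->N->(0,2)
  grid max=2 at (1,2)

(3,1) (0,2)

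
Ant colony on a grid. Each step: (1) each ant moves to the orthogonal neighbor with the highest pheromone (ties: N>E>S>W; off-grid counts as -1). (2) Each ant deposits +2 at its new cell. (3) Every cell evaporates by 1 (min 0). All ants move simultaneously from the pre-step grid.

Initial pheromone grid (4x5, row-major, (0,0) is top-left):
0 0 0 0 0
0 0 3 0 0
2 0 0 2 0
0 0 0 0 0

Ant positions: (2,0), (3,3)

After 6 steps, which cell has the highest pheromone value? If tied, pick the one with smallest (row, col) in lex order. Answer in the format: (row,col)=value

Answer: (2,0)=2

Derivation:
Step 1: ant0:(2,0)->N->(1,0) | ant1:(3,3)->N->(2,3)
  grid max=3 at (2,3)
Step 2: ant0:(1,0)->S->(2,0) | ant1:(2,3)->N->(1,3)
  grid max=2 at (2,0)
Step 3: ant0:(2,0)->N->(1,0) | ant1:(1,3)->S->(2,3)
  grid max=3 at (2,3)
Step 4: ant0:(1,0)->S->(2,0) | ant1:(2,3)->N->(1,3)
  grid max=2 at (2,0)
Step 5: ant0:(2,0)->N->(1,0) | ant1:(1,3)->S->(2,3)
  grid max=3 at (2,3)
Step 6: ant0:(1,0)->S->(2,0) | ant1:(2,3)->N->(1,3)
  grid max=2 at (2,0)
Final grid:
  0 0 0 0 0
  0 0 0 1 0
  2 0 0 2 0
  0 0 0 0 0
Max pheromone 2 at (2,0)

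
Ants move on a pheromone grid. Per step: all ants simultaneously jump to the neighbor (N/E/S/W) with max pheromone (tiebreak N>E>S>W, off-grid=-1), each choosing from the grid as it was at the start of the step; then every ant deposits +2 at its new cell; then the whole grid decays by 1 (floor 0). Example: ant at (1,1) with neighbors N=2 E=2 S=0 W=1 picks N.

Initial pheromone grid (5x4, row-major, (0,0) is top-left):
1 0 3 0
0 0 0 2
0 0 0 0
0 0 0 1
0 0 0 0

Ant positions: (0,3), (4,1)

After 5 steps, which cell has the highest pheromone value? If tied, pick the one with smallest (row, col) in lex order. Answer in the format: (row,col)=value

Answer: (0,2)=6

Derivation:
Step 1: ant0:(0,3)->W->(0,2) | ant1:(4,1)->N->(3,1)
  grid max=4 at (0,2)
Step 2: ant0:(0,2)->E->(0,3) | ant1:(3,1)->N->(2,1)
  grid max=3 at (0,2)
Step 3: ant0:(0,3)->W->(0,2) | ant1:(2,1)->N->(1,1)
  grid max=4 at (0,2)
Step 4: ant0:(0,2)->E->(0,3) | ant1:(1,1)->N->(0,1)
  grid max=3 at (0,2)
Step 5: ant0:(0,3)->W->(0,2) | ant1:(0,1)->E->(0,2)
  grid max=6 at (0,2)
Final grid:
  0 0 6 0
  0 0 0 0
  0 0 0 0
  0 0 0 0
  0 0 0 0
Max pheromone 6 at (0,2)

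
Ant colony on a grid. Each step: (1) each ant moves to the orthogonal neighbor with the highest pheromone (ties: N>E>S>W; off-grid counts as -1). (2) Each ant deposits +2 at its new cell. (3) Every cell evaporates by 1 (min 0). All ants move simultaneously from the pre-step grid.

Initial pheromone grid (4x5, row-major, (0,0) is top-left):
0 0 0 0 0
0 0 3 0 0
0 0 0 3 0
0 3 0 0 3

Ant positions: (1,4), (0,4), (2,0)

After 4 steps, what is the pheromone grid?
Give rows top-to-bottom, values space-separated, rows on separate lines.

After step 1: ants at (0,4),(1,4),(1,0)
  0 0 0 0 1
  1 0 2 0 1
  0 0 0 2 0
  0 2 0 0 2
After step 2: ants at (1,4),(0,4),(0,0)
  1 0 0 0 2
  0 0 1 0 2
  0 0 0 1 0
  0 1 0 0 1
After step 3: ants at (0,4),(1,4),(0,1)
  0 1 0 0 3
  0 0 0 0 3
  0 0 0 0 0
  0 0 0 0 0
After step 4: ants at (1,4),(0,4),(0,2)
  0 0 1 0 4
  0 0 0 0 4
  0 0 0 0 0
  0 0 0 0 0

0 0 1 0 4
0 0 0 0 4
0 0 0 0 0
0 0 0 0 0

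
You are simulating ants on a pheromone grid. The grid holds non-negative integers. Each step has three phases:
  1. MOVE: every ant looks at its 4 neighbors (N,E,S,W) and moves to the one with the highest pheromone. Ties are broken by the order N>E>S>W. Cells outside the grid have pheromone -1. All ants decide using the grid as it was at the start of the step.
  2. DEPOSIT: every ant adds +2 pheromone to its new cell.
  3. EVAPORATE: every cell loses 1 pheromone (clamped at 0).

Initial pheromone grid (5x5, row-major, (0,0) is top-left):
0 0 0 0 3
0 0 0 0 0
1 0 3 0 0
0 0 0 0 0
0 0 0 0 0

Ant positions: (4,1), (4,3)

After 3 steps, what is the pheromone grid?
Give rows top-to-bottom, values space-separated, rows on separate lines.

After step 1: ants at (3,1),(3,3)
  0 0 0 0 2
  0 0 0 0 0
  0 0 2 0 0
  0 1 0 1 0
  0 0 0 0 0
After step 2: ants at (2,1),(2,3)
  0 0 0 0 1
  0 0 0 0 0
  0 1 1 1 0
  0 0 0 0 0
  0 0 0 0 0
After step 3: ants at (2,2),(2,2)
  0 0 0 0 0
  0 0 0 0 0
  0 0 4 0 0
  0 0 0 0 0
  0 0 0 0 0

0 0 0 0 0
0 0 0 0 0
0 0 4 0 0
0 0 0 0 0
0 0 0 0 0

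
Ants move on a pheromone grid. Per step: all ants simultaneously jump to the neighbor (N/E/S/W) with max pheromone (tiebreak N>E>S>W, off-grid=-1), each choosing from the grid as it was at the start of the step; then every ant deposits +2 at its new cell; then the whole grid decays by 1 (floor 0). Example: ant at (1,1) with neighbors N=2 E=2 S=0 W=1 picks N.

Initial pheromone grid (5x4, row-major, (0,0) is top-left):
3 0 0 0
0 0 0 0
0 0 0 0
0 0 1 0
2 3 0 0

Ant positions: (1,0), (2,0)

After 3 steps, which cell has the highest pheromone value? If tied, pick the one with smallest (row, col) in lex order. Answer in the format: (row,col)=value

Step 1: ant0:(1,0)->N->(0,0) | ant1:(2,0)->N->(1,0)
  grid max=4 at (0,0)
Step 2: ant0:(0,0)->S->(1,0) | ant1:(1,0)->N->(0,0)
  grid max=5 at (0,0)
Step 3: ant0:(1,0)->N->(0,0) | ant1:(0,0)->S->(1,0)
  grid max=6 at (0,0)
Final grid:
  6 0 0 0
  3 0 0 0
  0 0 0 0
  0 0 0 0
  0 0 0 0
Max pheromone 6 at (0,0)

Answer: (0,0)=6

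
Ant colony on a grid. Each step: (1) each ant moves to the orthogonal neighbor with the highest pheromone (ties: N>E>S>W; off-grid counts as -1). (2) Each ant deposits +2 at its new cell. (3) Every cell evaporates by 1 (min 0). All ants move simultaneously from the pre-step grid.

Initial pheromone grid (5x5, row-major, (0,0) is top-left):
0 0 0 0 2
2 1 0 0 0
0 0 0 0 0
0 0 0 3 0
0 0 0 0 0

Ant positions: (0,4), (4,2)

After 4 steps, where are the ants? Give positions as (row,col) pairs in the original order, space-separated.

Step 1: ant0:(0,4)->S->(1,4) | ant1:(4,2)->N->(3,2)
  grid max=2 at (3,3)
Step 2: ant0:(1,4)->N->(0,4) | ant1:(3,2)->E->(3,3)
  grid max=3 at (3,3)
Step 3: ant0:(0,4)->S->(1,4) | ant1:(3,3)->N->(2,3)
  grid max=2 at (3,3)
Step 4: ant0:(1,4)->N->(0,4) | ant1:(2,3)->S->(3,3)
  grid max=3 at (3,3)

(0,4) (3,3)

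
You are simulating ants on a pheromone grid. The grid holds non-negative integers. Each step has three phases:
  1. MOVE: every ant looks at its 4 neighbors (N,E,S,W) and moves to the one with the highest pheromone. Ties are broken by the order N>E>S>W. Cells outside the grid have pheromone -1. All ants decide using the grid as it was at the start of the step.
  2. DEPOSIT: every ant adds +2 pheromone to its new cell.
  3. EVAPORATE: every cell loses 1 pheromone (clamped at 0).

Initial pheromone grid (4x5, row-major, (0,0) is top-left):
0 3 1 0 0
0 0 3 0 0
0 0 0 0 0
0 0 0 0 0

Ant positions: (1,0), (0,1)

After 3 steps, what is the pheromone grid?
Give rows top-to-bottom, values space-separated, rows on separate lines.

After step 1: ants at (0,0),(0,2)
  1 2 2 0 0
  0 0 2 0 0
  0 0 0 0 0
  0 0 0 0 0
After step 2: ants at (0,1),(1,2)
  0 3 1 0 0
  0 0 3 0 0
  0 0 0 0 0
  0 0 0 0 0
After step 3: ants at (0,2),(0,2)
  0 2 4 0 0
  0 0 2 0 0
  0 0 0 0 0
  0 0 0 0 0

0 2 4 0 0
0 0 2 0 0
0 0 0 0 0
0 0 0 0 0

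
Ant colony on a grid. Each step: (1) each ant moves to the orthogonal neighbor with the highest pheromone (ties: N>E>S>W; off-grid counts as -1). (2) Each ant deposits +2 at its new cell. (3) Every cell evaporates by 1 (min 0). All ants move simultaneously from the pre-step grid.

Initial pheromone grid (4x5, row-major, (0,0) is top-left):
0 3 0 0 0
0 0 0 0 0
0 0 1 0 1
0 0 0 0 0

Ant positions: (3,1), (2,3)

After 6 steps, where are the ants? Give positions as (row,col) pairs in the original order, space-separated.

Step 1: ant0:(3,1)->N->(2,1) | ant1:(2,3)->E->(2,4)
  grid max=2 at (0,1)
Step 2: ant0:(2,1)->N->(1,1) | ant1:(2,4)->N->(1,4)
  grid max=1 at (0,1)
Step 3: ant0:(1,1)->N->(0,1) | ant1:(1,4)->S->(2,4)
  grid max=2 at (0,1)
Step 4: ant0:(0,1)->E->(0,2) | ant1:(2,4)->N->(1,4)
  grid max=1 at (0,1)
Step 5: ant0:(0,2)->W->(0,1) | ant1:(1,4)->S->(2,4)
  grid max=2 at (0,1)
Step 6: ant0:(0,1)->E->(0,2) | ant1:(2,4)->N->(1,4)
  grid max=1 at (0,1)

(0,2) (1,4)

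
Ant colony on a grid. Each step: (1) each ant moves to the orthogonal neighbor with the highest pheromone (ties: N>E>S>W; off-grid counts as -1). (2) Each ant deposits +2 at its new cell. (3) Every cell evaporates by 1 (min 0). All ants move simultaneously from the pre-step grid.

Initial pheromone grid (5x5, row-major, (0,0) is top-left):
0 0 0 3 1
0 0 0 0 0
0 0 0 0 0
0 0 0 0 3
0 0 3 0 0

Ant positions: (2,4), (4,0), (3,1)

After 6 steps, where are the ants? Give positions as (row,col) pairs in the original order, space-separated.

Step 1: ant0:(2,4)->S->(3,4) | ant1:(4,0)->N->(3,0) | ant2:(3,1)->N->(2,1)
  grid max=4 at (3,4)
Step 2: ant0:(3,4)->N->(2,4) | ant1:(3,0)->N->(2,0) | ant2:(2,1)->N->(1,1)
  grid max=3 at (3,4)
Step 3: ant0:(2,4)->S->(3,4) | ant1:(2,0)->N->(1,0) | ant2:(1,1)->N->(0,1)
  grid max=4 at (3,4)
Step 4: ant0:(3,4)->N->(2,4) | ant1:(1,0)->N->(0,0) | ant2:(0,1)->E->(0,2)
  grid max=3 at (3,4)
Step 5: ant0:(2,4)->S->(3,4) | ant1:(0,0)->E->(0,1) | ant2:(0,2)->E->(0,3)
  grid max=4 at (3,4)
Step 6: ant0:(3,4)->N->(2,4) | ant1:(0,1)->E->(0,2) | ant2:(0,3)->E->(0,4)
  grid max=3 at (3,4)

(2,4) (0,2) (0,4)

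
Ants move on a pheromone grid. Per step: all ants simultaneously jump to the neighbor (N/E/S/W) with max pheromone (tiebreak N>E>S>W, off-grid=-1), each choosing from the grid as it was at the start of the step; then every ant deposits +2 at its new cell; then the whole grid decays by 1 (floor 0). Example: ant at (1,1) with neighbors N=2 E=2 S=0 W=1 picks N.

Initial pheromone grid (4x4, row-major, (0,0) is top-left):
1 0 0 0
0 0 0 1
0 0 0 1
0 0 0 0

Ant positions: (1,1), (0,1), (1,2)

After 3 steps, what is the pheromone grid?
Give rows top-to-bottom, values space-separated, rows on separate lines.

After step 1: ants at (0,1),(0,0),(1,3)
  2 1 0 0
  0 0 0 2
  0 0 0 0
  0 0 0 0
After step 2: ants at (0,0),(0,1),(0,3)
  3 2 0 1
  0 0 0 1
  0 0 0 0
  0 0 0 0
After step 3: ants at (0,1),(0,0),(1,3)
  4 3 0 0
  0 0 0 2
  0 0 0 0
  0 0 0 0

4 3 0 0
0 0 0 2
0 0 0 0
0 0 0 0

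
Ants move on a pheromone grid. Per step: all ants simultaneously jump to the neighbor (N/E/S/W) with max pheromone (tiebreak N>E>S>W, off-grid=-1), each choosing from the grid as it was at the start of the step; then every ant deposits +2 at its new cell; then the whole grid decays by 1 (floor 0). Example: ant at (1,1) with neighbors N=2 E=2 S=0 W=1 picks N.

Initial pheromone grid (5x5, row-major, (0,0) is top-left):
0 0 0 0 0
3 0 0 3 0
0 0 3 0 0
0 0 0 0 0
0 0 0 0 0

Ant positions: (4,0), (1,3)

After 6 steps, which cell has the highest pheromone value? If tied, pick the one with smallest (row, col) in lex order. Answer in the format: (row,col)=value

Answer: (1,3)=3

Derivation:
Step 1: ant0:(4,0)->N->(3,0) | ant1:(1,3)->N->(0,3)
  grid max=2 at (1,0)
Step 2: ant0:(3,0)->N->(2,0) | ant1:(0,3)->S->(1,3)
  grid max=3 at (1,3)
Step 3: ant0:(2,0)->N->(1,0) | ant1:(1,3)->N->(0,3)
  grid max=2 at (1,0)
Step 4: ant0:(1,0)->N->(0,0) | ant1:(0,3)->S->(1,3)
  grid max=3 at (1,3)
Step 5: ant0:(0,0)->S->(1,0) | ant1:(1,3)->N->(0,3)
  grid max=2 at (1,0)
Step 6: ant0:(1,0)->N->(0,0) | ant1:(0,3)->S->(1,3)
  grid max=3 at (1,3)
Final grid:
  1 0 0 0 0
  1 0 0 3 0
  0 0 0 0 0
  0 0 0 0 0
  0 0 0 0 0
Max pheromone 3 at (1,3)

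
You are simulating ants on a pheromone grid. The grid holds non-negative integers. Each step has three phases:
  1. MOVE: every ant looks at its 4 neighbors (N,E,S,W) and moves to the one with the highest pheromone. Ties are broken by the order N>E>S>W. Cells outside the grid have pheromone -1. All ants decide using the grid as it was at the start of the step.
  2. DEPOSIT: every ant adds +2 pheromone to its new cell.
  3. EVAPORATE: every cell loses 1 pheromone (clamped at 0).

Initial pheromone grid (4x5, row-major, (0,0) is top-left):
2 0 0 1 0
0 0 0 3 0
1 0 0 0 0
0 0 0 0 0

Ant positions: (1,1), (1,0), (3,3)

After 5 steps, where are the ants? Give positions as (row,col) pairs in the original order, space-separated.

Step 1: ant0:(1,1)->N->(0,1) | ant1:(1,0)->N->(0,0) | ant2:(3,3)->N->(2,3)
  grid max=3 at (0,0)
Step 2: ant0:(0,1)->W->(0,0) | ant1:(0,0)->E->(0,1) | ant2:(2,3)->N->(1,3)
  grid max=4 at (0,0)
Step 3: ant0:(0,0)->E->(0,1) | ant1:(0,1)->W->(0,0) | ant2:(1,3)->N->(0,3)
  grid max=5 at (0,0)
Step 4: ant0:(0,1)->W->(0,0) | ant1:(0,0)->E->(0,1) | ant2:(0,3)->S->(1,3)
  grid max=6 at (0,0)
Step 5: ant0:(0,0)->E->(0,1) | ant1:(0,1)->W->(0,0) | ant2:(1,3)->N->(0,3)
  grid max=7 at (0,0)

(0,1) (0,0) (0,3)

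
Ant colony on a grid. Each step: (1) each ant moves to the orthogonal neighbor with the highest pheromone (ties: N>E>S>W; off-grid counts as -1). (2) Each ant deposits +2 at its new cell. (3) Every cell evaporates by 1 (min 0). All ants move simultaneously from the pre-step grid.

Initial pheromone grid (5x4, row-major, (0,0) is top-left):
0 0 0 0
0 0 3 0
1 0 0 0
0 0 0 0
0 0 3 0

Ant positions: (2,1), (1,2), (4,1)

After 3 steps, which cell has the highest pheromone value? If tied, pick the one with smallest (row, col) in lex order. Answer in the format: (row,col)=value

Step 1: ant0:(2,1)->W->(2,0) | ant1:(1,2)->N->(0,2) | ant2:(4,1)->E->(4,2)
  grid max=4 at (4,2)
Step 2: ant0:(2,0)->N->(1,0) | ant1:(0,2)->S->(1,2) | ant2:(4,2)->N->(3,2)
  grid max=3 at (1,2)
Step 3: ant0:(1,0)->S->(2,0) | ant1:(1,2)->N->(0,2) | ant2:(3,2)->S->(4,2)
  grid max=4 at (4,2)
Final grid:
  0 0 1 0
  0 0 2 0
  2 0 0 0
  0 0 0 0
  0 0 4 0
Max pheromone 4 at (4,2)

Answer: (4,2)=4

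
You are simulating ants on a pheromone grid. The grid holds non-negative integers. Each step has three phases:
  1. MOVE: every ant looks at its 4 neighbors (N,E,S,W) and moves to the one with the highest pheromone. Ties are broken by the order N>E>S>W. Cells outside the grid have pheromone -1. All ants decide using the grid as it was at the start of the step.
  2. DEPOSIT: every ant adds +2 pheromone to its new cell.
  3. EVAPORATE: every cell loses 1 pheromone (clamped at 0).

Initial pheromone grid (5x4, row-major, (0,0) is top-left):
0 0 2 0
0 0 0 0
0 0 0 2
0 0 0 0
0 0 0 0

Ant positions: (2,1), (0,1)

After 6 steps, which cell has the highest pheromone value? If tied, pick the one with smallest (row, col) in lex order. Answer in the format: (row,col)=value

Answer: (0,2)=6

Derivation:
Step 1: ant0:(2,1)->N->(1,1) | ant1:(0,1)->E->(0,2)
  grid max=3 at (0,2)
Step 2: ant0:(1,1)->N->(0,1) | ant1:(0,2)->E->(0,3)
  grid max=2 at (0,2)
Step 3: ant0:(0,1)->E->(0,2) | ant1:(0,3)->W->(0,2)
  grid max=5 at (0,2)
Step 4: ant0:(0,2)->E->(0,3) | ant1:(0,2)->E->(0,3)
  grid max=4 at (0,2)
Step 5: ant0:(0,3)->W->(0,2) | ant1:(0,3)->W->(0,2)
  grid max=7 at (0,2)
Step 6: ant0:(0,2)->E->(0,3) | ant1:(0,2)->E->(0,3)
  grid max=6 at (0,2)
Final grid:
  0 0 6 5
  0 0 0 0
  0 0 0 0
  0 0 0 0
  0 0 0 0
Max pheromone 6 at (0,2)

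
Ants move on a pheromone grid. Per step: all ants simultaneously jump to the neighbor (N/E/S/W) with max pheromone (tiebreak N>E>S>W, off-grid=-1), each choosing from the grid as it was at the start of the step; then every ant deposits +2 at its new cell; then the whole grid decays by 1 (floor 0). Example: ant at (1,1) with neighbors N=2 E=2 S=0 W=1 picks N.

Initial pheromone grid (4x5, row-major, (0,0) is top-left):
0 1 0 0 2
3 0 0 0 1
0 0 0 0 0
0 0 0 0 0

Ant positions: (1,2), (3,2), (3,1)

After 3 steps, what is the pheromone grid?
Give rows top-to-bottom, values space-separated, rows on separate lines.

After step 1: ants at (0,2),(2,2),(2,1)
  0 0 1 0 1
  2 0 0 0 0
  0 1 1 0 0
  0 0 0 0 0
After step 2: ants at (0,3),(2,1),(2,2)
  0 0 0 1 0
  1 0 0 0 0
  0 2 2 0 0
  0 0 0 0 0
After step 3: ants at (0,4),(2,2),(2,1)
  0 0 0 0 1
  0 0 0 0 0
  0 3 3 0 0
  0 0 0 0 0

0 0 0 0 1
0 0 0 0 0
0 3 3 0 0
0 0 0 0 0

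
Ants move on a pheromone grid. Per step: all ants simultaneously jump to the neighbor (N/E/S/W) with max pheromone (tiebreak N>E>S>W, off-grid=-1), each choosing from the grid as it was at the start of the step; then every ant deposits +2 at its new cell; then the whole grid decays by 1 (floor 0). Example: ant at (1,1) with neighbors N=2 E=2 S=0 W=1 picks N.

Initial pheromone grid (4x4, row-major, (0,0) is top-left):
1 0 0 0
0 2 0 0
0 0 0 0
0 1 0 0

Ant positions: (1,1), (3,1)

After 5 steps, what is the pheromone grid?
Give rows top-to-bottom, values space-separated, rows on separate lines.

After step 1: ants at (0,1),(2,1)
  0 1 0 0
  0 1 0 0
  0 1 0 0
  0 0 0 0
After step 2: ants at (1,1),(1,1)
  0 0 0 0
  0 4 0 0
  0 0 0 0
  0 0 0 0
After step 3: ants at (0,1),(0,1)
  0 3 0 0
  0 3 0 0
  0 0 0 0
  0 0 0 0
After step 4: ants at (1,1),(1,1)
  0 2 0 0
  0 6 0 0
  0 0 0 0
  0 0 0 0
After step 5: ants at (0,1),(0,1)
  0 5 0 0
  0 5 0 0
  0 0 0 0
  0 0 0 0

0 5 0 0
0 5 0 0
0 0 0 0
0 0 0 0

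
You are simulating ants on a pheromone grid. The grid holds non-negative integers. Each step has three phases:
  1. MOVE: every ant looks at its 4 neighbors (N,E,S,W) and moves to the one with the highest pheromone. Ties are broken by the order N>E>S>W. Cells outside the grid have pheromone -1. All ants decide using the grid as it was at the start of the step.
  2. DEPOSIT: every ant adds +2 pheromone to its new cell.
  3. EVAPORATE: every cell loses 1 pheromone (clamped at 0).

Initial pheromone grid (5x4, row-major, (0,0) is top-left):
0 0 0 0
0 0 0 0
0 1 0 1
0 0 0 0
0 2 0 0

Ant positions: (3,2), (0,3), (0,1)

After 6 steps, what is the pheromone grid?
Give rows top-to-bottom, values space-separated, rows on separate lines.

After step 1: ants at (2,2),(1,3),(0,2)
  0 0 1 0
  0 0 0 1
  0 0 1 0
  0 0 0 0
  0 1 0 0
After step 2: ants at (1,2),(0,3),(0,3)
  0 0 0 3
  0 0 1 0
  0 0 0 0
  0 0 0 0
  0 0 0 0
After step 3: ants at (0,2),(1,3),(1,3)
  0 0 1 2
  0 0 0 3
  0 0 0 0
  0 0 0 0
  0 0 0 0
After step 4: ants at (0,3),(0,3),(0,3)
  0 0 0 7
  0 0 0 2
  0 0 0 0
  0 0 0 0
  0 0 0 0
After step 5: ants at (1,3),(1,3),(1,3)
  0 0 0 6
  0 0 0 7
  0 0 0 0
  0 0 0 0
  0 0 0 0
After step 6: ants at (0,3),(0,3),(0,3)
  0 0 0 11
  0 0 0 6
  0 0 0 0
  0 0 0 0
  0 0 0 0

0 0 0 11
0 0 0 6
0 0 0 0
0 0 0 0
0 0 0 0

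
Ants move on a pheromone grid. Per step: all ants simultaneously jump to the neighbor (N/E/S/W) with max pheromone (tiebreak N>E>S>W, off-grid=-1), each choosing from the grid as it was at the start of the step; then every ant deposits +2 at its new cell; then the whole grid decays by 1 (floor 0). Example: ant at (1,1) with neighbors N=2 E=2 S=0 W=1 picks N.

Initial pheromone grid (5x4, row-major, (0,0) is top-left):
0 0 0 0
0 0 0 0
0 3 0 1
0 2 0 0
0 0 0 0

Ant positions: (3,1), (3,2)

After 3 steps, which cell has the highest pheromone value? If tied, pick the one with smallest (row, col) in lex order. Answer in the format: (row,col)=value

Step 1: ant0:(3,1)->N->(2,1) | ant1:(3,2)->W->(3,1)
  grid max=4 at (2,1)
Step 2: ant0:(2,1)->S->(3,1) | ant1:(3,1)->N->(2,1)
  grid max=5 at (2,1)
Step 3: ant0:(3,1)->N->(2,1) | ant1:(2,1)->S->(3,1)
  grid max=6 at (2,1)
Final grid:
  0 0 0 0
  0 0 0 0
  0 6 0 0
  0 5 0 0
  0 0 0 0
Max pheromone 6 at (2,1)

Answer: (2,1)=6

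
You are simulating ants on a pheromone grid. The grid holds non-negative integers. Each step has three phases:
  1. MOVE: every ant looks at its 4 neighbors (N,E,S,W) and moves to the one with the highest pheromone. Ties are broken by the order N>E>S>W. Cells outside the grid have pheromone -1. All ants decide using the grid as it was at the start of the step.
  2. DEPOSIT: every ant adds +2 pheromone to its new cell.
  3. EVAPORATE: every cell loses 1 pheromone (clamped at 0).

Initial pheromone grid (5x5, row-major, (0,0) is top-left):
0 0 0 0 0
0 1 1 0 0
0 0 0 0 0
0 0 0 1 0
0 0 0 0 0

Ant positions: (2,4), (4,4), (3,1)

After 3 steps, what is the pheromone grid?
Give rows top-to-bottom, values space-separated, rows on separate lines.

After step 1: ants at (1,4),(3,4),(2,1)
  0 0 0 0 0
  0 0 0 0 1
  0 1 0 0 0
  0 0 0 0 1
  0 0 0 0 0
After step 2: ants at (0,4),(2,4),(1,1)
  0 0 0 0 1
  0 1 0 0 0
  0 0 0 0 1
  0 0 0 0 0
  0 0 0 0 0
After step 3: ants at (1,4),(1,4),(0,1)
  0 1 0 0 0
  0 0 0 0 3
  0 0 0 0 0
  0 0 0 0 0
  0 0 0 0 0

0 1 0 0 0
0 0 0 0 3
0 0 0 0 0
0 0 0 0 0
0 0 0 0 0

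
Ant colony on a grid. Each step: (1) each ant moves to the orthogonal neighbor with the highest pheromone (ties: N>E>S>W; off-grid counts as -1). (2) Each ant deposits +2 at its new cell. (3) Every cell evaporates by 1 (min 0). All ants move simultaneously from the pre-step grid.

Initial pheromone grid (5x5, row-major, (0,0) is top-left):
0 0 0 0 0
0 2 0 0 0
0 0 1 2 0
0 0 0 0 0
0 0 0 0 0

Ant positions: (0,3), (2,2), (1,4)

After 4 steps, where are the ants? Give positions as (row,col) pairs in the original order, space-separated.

Step 1: ant0:(0,3)->E->(0,4) | ant1:(2,2)->E->(2,3) | ant2:(1,4)->N->(0,4)
  grid max=3 at (0,4)
Step 2: ant0:(0,4)->S->(1,4) | ant1:(2,3)->N->(1,3) | ant2:(0,4)->S->(1,4)
  grid max=3 at (1,4)
Step 3: ant0:(1,4)->N->(0,4) | ant1:(1,3)->E->(1,4) | ant2:(1,4)->N->(0,4)
  grid max=5 at (0,4)
Step 4: ant0:(0,4)->S->(1,4) | ant1:(1,4)->N->(0,4) | ant2:(0,4)->S->(1,4)
  grid max=7 at (1,4)

(1,4) (0,4) (1,4)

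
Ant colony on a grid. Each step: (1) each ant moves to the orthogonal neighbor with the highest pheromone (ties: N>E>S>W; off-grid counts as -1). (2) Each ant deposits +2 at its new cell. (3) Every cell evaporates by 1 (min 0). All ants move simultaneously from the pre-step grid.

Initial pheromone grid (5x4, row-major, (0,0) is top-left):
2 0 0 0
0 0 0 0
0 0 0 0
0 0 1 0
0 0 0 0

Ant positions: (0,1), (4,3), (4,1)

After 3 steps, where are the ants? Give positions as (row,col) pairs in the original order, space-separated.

Step 1: ant0:(0,1)->W->(0,0) | ant1:(4,3)->N->(3,3) | ant2:(4,1)->N->(3,1)
  grid max=3 at (0,0)
Step 2: ant0:(0,0)->E->(0,1) | ant1:(3,3)->N->(2,3) | ant2:(3,1)->N->(2,1)
  grid max=2 at (0,0)
Step 3: ant0:(0,1)->W->(0,0) | ant1:(2,3)->N->(1,3) | ant2:(2,1)->N->(1,1)
  grid max=3 at (0,0)

(0,0) (1,3) (1,1)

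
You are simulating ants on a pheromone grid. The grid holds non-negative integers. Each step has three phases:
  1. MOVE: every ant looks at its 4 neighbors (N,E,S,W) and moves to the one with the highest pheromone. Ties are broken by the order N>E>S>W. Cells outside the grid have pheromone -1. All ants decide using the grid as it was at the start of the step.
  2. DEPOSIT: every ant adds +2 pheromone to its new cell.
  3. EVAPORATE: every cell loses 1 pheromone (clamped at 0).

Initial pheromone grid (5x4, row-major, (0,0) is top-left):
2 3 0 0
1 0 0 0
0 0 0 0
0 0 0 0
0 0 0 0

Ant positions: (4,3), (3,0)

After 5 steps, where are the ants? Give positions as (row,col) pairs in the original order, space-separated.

Step 1: ant0:(4,3)->N->(3,3) | ant1:(3,0)->N->(2,0)
  grid max=2 at (0,1)
Step 2: ant0:(3,3)->N->(2,3) | ant1:(2,0)->N->(1,0)
  grid max=1 at (0,1)
Step 3: ant0:(2,3)->N->(1,3) | ant1:(1,0)->N->(0,0)
  grid max=1 at (0,0)
Step 4: ant0:(1,3)->N->(0,3) | ant1:(0,0)->E->(0,1)
  grid max=1 at (0,1)
Step 5: ant0:(0,3)->S->(1,3) | ant1:(0,1)->E->(0,2)
  grid max=1 at (0,2)

(1,3) (0,2)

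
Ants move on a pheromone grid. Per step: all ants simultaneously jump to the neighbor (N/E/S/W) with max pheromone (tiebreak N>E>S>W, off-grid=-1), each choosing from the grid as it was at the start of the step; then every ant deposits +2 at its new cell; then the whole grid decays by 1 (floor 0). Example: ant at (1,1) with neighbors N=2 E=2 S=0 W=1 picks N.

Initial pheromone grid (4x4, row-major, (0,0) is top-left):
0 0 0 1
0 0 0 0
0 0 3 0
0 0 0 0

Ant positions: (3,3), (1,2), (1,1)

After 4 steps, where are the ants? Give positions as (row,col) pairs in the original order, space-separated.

Step 1: ant0:(3,3)->N->(2,3) | ant1:(1,2)->S->(2,2) | ant2:(1,1)->N->(0,1)
  grid max=4 at (2,2)
Step 2: ant0:(2,3)->W->(2,2) | ant1:(2,2)->E->(2,3) | ant2:(0,1)->E->(0,2)
  grid max=5 at (2,2)
Step 3: ant0:(2,2)->E->(2,3) | ant1:(2,3)->W->(2,2) | ant2:(0,2)->E->(0,3)
  grid max=6 at (2,2)
Step 4: ant0:(2,3)->W->(2,2) | ant1:(2,2)->E->(2,3) | ant2:(0,3)->S->(1,3)
  grid max=7 at (2,2)

(2,2) (2,3) (1,3)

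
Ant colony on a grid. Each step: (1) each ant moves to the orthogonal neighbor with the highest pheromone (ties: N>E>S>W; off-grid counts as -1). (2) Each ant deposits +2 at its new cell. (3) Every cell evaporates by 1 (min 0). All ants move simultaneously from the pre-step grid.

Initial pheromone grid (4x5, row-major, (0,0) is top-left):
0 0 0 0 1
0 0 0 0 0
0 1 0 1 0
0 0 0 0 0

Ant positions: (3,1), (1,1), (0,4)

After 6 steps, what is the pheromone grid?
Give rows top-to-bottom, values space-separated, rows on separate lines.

After step 1: ants at (2,1),(2,1),(1,4)
  0 0 0 0 0
  0 0 0 0 1
  0 4 0 0 0
  0 0 0 0 0
After step 2: ants at (1,1),(1,1),(0,4)
  0 0 0 0 1
  0 3 0 0 0
  0 3 0 0 0
  0 0 0 0 0
After step 3: ants at (2,1),(2,1),(1,4)
  0 0 0 0 0
  0 2 0 0 1
  0 6 0 0 0
  0 0 0 0 0
After step 4: ants at (1,1),(1,1),(0,4)
  0 0 0 0 1
  0 5 0 0 0
  0 5 0 0 0
  0 0 0 0 0
After step 5: ants at (2,1),(2,1),(1,4)
  0 0 0 0 0
  0 4 0 0 1
  0 8 0 0 0
  0 0 0 0 0
After step 6: ants at (1,1),(1,1),(0,4)
  0 0 0 0 1
  0 7 0 0 0
  0 7 0 0 0
  0 0 0 0 0

0 0 0 0 1
0 7 0 0 0
0 7 0 0 0
0 0 0 0 0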